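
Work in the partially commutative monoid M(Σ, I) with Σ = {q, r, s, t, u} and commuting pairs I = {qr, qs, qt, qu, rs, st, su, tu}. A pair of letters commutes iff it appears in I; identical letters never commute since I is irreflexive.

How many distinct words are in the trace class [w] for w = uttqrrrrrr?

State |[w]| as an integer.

30

0(u) covers ∅
1(t) covers ∅
2(t) covers 1:t
3(q) covers ∅
4(r) covers 0:u, 2:t
5(r) covers 4:r
6(r) covers 5:r
7(r) covers 6:r
8(r) covers 7:r
9(r) covers 8:r
floor of heap: 0:u, 1:t, 3:q
completions by unplaced set U, small U first (add the entries for U minus each lowest piece of U):
  |U|=1: {3}:1  {9}:1
  |U|=2: {3,9}:2  {8,9}:1
  |U|=3: {3,8,9}:3  {7,8,9}:1
  |U|=4: {3,7,8,9}:4  {6,7,8,9}:1
  |U|=5: {3,6,7,8,9}:5  {5,6,7,8,9}:1
  |U|=6: {3,5,6,7,8,9}:6  {4,5,6,7,8,9}:1
  |U|=7: {0,4,5,6,7,8,9}:1  {2,4,5,6,7,8,9}:1  {3,4,5,6,7,8,9}:7
  |U|=8: {0,2,4,5,6,7,8,9}:2  {0,3,4,5,6,7,8,9}:8  {1,2,4,5,6,7,8,9}:1  {2,3,4,5,6,7,8,9}:8
  start at 0(u): 9
  start at 1(t): 18
  start at 3(q): 3
sum over floor = 30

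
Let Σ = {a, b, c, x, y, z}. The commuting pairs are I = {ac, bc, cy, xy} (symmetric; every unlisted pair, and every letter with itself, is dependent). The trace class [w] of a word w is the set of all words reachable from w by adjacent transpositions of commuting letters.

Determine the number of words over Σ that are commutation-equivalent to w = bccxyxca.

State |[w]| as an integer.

0(b) covers ∅
1(c) covers ∅
2(c) covers 1:c
3(x) covers 0:b, 2:c
4(y) covers 0:b
5(x) covers 3:x
6(c) covers 5:x
7(a) covers 4:y, 5:x
floor of heap: 0:b, 1:c
completions by unplaced set U, small U first (add the entries for U minus each lowest piece of U):
  |U|=1: {6}:1  {7}:1
  |U|=2: {4,7}:1  {6,7}:2
  |U|=3: {4,6,7}:3  {5,6,7}:2
  |U|=4: {3,5,6,7}:2  {4,5,6,7}:5
  |U|=5: {2,3,5,6,7}:2  {3,4,5,6,7}:7
  |U|=6: {0,3,4,5,6,7}:7  {1,2,3,5,6,7}:2  {2,3,4,5,6,7}:9
  start at 0(b): 11
  start at 1(c): 16
sum over floor = 27

27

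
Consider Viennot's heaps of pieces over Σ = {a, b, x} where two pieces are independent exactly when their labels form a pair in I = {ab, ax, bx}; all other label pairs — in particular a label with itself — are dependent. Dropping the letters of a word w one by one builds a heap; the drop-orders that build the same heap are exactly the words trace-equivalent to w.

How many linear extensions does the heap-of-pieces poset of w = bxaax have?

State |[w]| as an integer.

30

0(b) covers ∅
1(x) covers ∅
2(a) covers ∅
3(a) covers 2:a
4(x) covers 1:x
floor of heap: 0:b, 1:x, 2:a
completions by unplaced set U, small U first (add the entries for U minus each lowest piece of U):
  |U|=1: {0}:1  {3}:1  {4}:1
  |U|=2: {0,3}:2  {0,4}:2  {1,4}:1  {2,3}:1  {3,4}:2
  |U|=3: {0,1,4}:3  {0,2,3}:3  {0,3,4}:6  {1,3,4}:3  {2,3,4}:3
  start at 0(b): 6
  start at 1(x): 12
  start at 2(a): 12
sum over floor = 30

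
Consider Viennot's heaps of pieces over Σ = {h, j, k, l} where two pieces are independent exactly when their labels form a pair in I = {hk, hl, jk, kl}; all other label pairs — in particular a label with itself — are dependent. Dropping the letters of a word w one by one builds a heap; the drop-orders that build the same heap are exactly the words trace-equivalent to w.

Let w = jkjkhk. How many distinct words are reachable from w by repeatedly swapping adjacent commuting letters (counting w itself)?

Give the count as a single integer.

drop 0:j onto floor
drop 1:k onto floor
drop 2:j onto {0:j}
drop 3:k onto {1:k}
drop 4:h onto {2:j}
drop 5:k onto {3:k}
ground layer = {0:j, 1:k}
drop-orders for the pieces not yet dropped (sum over which currently-grounded one goes next):
  1 to go: {4} 1  {5} 1
  2 to go: {2,4} 1  {3,5} 1  {4,5} 2
  3 to go: {0,2,4} 1  {1,3,5} 1  {2,4,5} 3  {3,4,5} 3
  4 to go: {0,2,4,5} 4  {1,3,4,5} 4  {2,3,4,5} 6
  if 0:j drops first: 10 orders
  if 1:k drops first: 10 orders
heap linearizations: 20

20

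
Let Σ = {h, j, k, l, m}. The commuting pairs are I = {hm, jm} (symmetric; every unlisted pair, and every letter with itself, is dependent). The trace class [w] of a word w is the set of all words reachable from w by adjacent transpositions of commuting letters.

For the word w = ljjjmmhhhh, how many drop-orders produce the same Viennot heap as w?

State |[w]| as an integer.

36

drop 0:l onto floor
drop 1:j onto {0:l}
drop 2:j onto {1:j}
drop 3:j onto {2:j}
drop 4:m onto {0:l}
drop 5:m onto {4:m}
drop 6:h onto {3:j}
drop 7:h onto {6:h}
drop 8:h onto {7:h}
drop 9:h onto {8:h}
ground layer = {0:l}
drop-orders for the pieces not yet dropped (sum over which currently-grounded one goes next):
  1 to go: {5} 1  {9} 1
  2 to go: {4,5} 1  {5,9} 2  {8,9} 1
  3 to go: {4,5,9} 3  {5,8,9} 3  {7,8,9} 1
  4 to go: {4,5,8,9} 6  {5,7,8,9} 4  {6,7,8,9} 1
  5 to go: {3,6,7,8,9} 1  {4,5,7,8,9} 10  {5,6,7,8,9} 5
  6 to go: {2,3,6,7,8,9} 1  {3,5,6,7,8,9} 6  {4,5,6,7,8,9} 15
  7 to go: {1,2,3,6,7,8,9} 1  {2,3,5,6,7,8,9} 7  {3,4,5,6,7,8,9} 21
  8 to go: {1,2,3,5,6,7,8,9} 8  {2,3,4,5,6,7,8,9} 28
  if 0:l drops first: 36 orders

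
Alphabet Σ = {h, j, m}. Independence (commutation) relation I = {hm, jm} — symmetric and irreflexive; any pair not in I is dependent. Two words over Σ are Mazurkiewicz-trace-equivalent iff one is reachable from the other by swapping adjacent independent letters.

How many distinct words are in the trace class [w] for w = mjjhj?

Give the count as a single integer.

piece 0:m — minimal
piece 1:j — minimal
piece 2:j rests on {1:j}
piece 3:h rests on {2:j}
piece 4:j rests on {3:h}
minimal pieces: {0:m, 1:j}
ways to finish when only these pieces remain (= sum over removing one remaining piece with nothing left below it):
  1 left: {0}→1  {4}→1
  2 left: {0,4}→2  {3,4}→1
  3 left: {0,3,4}→3  {2,3,4}→1
  placing 0:m first → 1 extensions
  placing 1:j first → 4 extensions
total linear extensions = 5

5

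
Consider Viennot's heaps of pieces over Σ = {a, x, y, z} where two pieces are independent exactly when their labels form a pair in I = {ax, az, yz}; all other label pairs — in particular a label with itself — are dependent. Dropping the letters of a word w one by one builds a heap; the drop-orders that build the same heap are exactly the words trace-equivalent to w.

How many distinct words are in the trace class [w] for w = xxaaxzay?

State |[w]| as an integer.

55

0(x) covers ∅
1(x) covers 0:x
2(a) covers ∅
3(a) covers 2:a
4(x) covers 1:x
5(z) covers 4:x
6(a) covers 3:a
7(y) covers 4:x, 6:a
floor of heap: 0:x, 2:a
completions by unplaced set U, small U first (add the entries for U minus each lowest piece of U):
  |U|=1: {5}:1  {7}:1
  |U|=2: {5,7}:2  {6,7}:1
  |U|=3: {3,6,7}:1  {4,5,7}:2  {5,6,7}:3
  |U|=4: {1,4,5,7}:2  {2,3,6,7}:1  {3,5,6,7}:4  {4,5,6,7}:5
  |U|=5: {0,1,4,5,7}:2  {1,4,5,6,7}:7  {2,3,5,6,7}:5  {3,4,5,6,7}:9
  |U|=6: {0,1,4,5,6,7}:9  {1,3,4,5,6,7}:16  {2,3,4,5,6,7}:14
  start at 0(x): 30
  start at 2(a): 25
sum over floor = 55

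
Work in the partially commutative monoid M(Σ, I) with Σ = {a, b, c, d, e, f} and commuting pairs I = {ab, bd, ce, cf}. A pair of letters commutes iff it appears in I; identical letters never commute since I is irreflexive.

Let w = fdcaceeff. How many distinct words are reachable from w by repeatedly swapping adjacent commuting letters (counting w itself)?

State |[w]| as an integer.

5

drop 0:f onto floor
drop 1:d onto {0:f}
drop 2:c onto {1:d}
drop 3:a onto {2:c}
drop 4:c onto {3:a}
drop 5:e onto {3:a}
drop 6:e onto {5:e}
drop 7:f onto {6:e}
drop 8:f onto {7:f}
ground layer = {0:f}
drop-orders for the pieces not yet dropped (sum over which currently-grounded one goes next):
  1 to go: {4} 1  {8} 1
  2 to go: {4,8} 2  {7,8} 1
  3 to go: {4,7,8} 3  {6,7,8} 1
  4 to go: {4,6,7,8} 4  {5,6,7,8} 1
  5 to go: {4,5,6,7,8} 5
  6 to go: {3,4,5,6,7,8} 5
  7 to go: {2,3,4,5,6,7,8} 5
  if 0:f drops first: 5 orders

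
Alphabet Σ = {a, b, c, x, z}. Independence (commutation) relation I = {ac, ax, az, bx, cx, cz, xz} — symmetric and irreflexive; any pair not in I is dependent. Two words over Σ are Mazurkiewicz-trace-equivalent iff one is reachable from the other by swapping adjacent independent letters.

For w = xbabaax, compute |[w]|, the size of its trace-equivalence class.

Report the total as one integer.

21

0(x) covers ∅
1(b) covers ∅
2(a) covers 1:b
3(b) covers 2:a
4(a) covers 3:b
5(a) covers 4:a
6(x) covers 0:x
floor of heap: 0:x, 1:b
completions by unplaced set U, small U first (add the entries for U minus each lowest piece of U):
  |U|=1: {5}:1  {6}:1
  |U|=2: {0,6}:1  {4,5}:1  {5,6}:2
  |U|=3: {0,5,6}:3  {3,4,5}:1  {4,5,6}:3
  |U|=4: {0,4,5,6}:6  {2,3,4,5}:1  {3,4,5,6}:4
  |U|=5: {0,3,4,5,6}:10  {1,2,3,4,5}:1  {2,3,4,5,6}:5
  start at 0(x): 6
  start at 1(b): 15
sum over floor = 21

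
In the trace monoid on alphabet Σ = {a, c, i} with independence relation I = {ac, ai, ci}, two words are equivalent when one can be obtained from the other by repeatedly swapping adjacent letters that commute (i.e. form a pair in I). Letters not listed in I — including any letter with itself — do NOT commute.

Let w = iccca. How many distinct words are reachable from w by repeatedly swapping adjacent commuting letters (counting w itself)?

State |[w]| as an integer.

#0=i has no predecessor
#1=c has no predecessor
#2=c depends on [1:c]
#3=c depends on [2:c]
#4=a has no predecessor
sources: [0:i, 1:c, 4:a]
N(rest) = Σ N(rest − s) over sources s of rest; N(one piece) = 1:
  size 1 → [0]=1  [3]=1  [4]=1
  size 2 → [0,3]=2  [0,4]=2  [2,3]=1  [3,4]=2
  size 3 → [0,2,3]=3  [0,3,4]=6  [1,2,3]=1  [2,3,4]=3
  first=0(i) contributes 4
  first=1(c) contributes 12
  first=4(a) contributes 4
|[w]| = 20

20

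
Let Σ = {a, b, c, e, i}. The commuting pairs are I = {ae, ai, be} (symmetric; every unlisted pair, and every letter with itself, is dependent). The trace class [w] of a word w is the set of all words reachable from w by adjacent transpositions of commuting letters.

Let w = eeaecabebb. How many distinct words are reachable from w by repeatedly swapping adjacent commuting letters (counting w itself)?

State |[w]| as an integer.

#0=e has no predecessor
#1=e depends on [0:e]
#2=a has no predecessor
#3=e depends on [1:e]
#4=c depends on [2:a, 3:e]
#5=a depends on [4:c]
#6=b depends on [5:a]
#7=e depends on [4:c]
#8=b depends on [6:b]
#9=b depends on [8:b]
sources: [0:e, 2:a]
N(rest) = Σ N(rest − s) over sources s of rest; N(one piece) = 1:
  size 1 → [7]=1  [9]=1
  size 2 → [7,9]=2  [8,9]=1
  size 3 → [6,8,9]=1  [7,8,9]=3
  size 4 → [5,6,8,9]=1  [6,7,8,9]=4
  size 5 → [5,6,7,8,9]=5
  size 6 → [4,5,6,7,8,9]=5
  size 7 → [2,4,5,6,7,8,9]=5  [3,4,5,6,7,8,9]=5
  size 8 → [1,3,4,5,6,7,8,9]=5  [2,3,4,5,6,7,8,9]=10
  first=0(e) contributes 15
  first=2(a) contributes 5
|[w]| = 20

20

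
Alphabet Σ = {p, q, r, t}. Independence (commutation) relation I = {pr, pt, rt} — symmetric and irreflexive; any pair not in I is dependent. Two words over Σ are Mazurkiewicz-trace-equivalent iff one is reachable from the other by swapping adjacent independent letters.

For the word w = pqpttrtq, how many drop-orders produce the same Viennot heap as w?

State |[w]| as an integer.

#0=p has no predecessor
#1=q depends on [0:p]
#2=p depends on [1:q]
#3=t depends on [1:q]
#4=t depends on [3:t]
#5=r depends on [1:q]
#6=t depends on [4:t]
#7=q depends on [2:p, 5:r, 6:t]
sources: [0:p]
N(rest) = Σ N(rest − s) over sources s of rest; N(one piece) = 1:
  size 1 → [7]=1
  size 2 → [2,7]=1  [5,7]=1  [6,7]=1
  size 3 → [2,5,7]=2  [2,6,7]=2  [4,6,7]=1  [5,6,7]=2
  size 4 → [2,4,6,7]=3  [2,5,6,7]=6  [3,4,6,7]=1  [4,5,6,7]=3
  size 5 → [2,3,4,6,7]=4  [2,4,5,6,7]=12  [3,4,5,6,7]=4
  size 6 → [2,3,4,5,6,7]=20
  first=0(p) contributes 20

20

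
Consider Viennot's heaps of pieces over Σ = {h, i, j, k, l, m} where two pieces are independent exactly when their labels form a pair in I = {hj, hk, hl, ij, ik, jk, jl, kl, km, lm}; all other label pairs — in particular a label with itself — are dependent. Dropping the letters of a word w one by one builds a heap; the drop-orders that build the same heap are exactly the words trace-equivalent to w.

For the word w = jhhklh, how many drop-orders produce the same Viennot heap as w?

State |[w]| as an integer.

drop 0:j onto floor
drop 1:h onto floor
drop 2:h onto {1:h}
drop 3:k onto floor
drop 4:l onto floor
drop 5:h onto {2:h}
ground layer = {0:j, 1:h, 3:k, 4:l}
drop-orders for the pieces not yet dropped (sum over which currently-grounded one goes next):
  1 to go: {0} 1  {3} 1  {4} 1  {5} 1
  2 to go: {0,3} 2  {0,4} 2  {0,5} 2  {2,5} 1  {3,4} 2  {3,5} 2  {4,5} 2
  3 to go: {0,2,5} 3  {0,3,4} 6  {0,3,5} 6  {0,4,5} 6  {1,2,5} 1  {2,3,5} 3  {2,4,5} 3  {3,4,5} 6
  4 to go: {0,1,2,5} 4  {0,2,3,5} 12  {0,2,4,5} 12  {0,3,4,5} 24  {1,2,3,5} 4  {1,2,4,5} 4  {2,3,4,5} 12
  if 0:j drops first: 20 orders
  if 1:h drops first: 60 orders
  if 3:k drops first: 20 orders
  if 4:l drops first: 20 orders
heap linearizations: 120

120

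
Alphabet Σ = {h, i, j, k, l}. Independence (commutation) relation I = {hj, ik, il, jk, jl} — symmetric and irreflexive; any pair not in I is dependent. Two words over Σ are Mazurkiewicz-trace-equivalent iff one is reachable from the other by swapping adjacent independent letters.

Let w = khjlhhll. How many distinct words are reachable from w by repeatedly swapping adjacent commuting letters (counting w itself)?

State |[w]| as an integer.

8

#0=k has no predecessor
#1=h depends on [0:k]
#2=j has no predecessor
#3=l depends on [1:h]
#4=h depends on [3:l]
#5=h depends on [4:h]
#6=l depends on [5:h]
#7=l depends on [6:l]
sources: [0:k, 2:j]
N(rest) = Σ N(rest − s) over sources s of rest; N(one piece) = 1:
  size 1 → [2]=1  [7]=1
  size 2 → [2,7]=2  [6,7]=1
  size 3 → [2,6,7]=3  [5,6,7]=1
  size 4 → [2,5,6,7]=4  [4,5,6,7]=1
  size 5 → [2,4,5,6,7]=5  [3,4,5,6,7]=1
  size 6 → [1,3,4,5,6,7]=1  [2,3,4,5,6,7]=6
  first=0(k) contributes 7
  first=2(j) contributes 1
|[w]| = 8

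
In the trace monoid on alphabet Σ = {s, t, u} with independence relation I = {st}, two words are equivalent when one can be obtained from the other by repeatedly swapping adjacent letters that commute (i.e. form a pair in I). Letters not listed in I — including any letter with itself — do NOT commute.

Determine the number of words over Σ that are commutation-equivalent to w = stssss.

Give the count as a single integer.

6

drop 0:s onto floor
drop 1:t onto floor
drop 2:s onto {0:s}
drop 3:s onto {2:s}
drop 4:s onto {3:s}
drop 5:s onto {4:s}
ground layer = {0:s, 1:t}
drop-orders for the pieces not yet dropped (sum over which currently-grounded one goes next):
  1 to go: {1} 1  {5} 1
  2 to go: {1,5} 2  {4,5} 1
  3 to go: {1,4,5} 3  {3,4,5} 1
  4 to go: {1,3,4,5} 4  {2,3,4,5} 1
  if 0:s drops first: 5 orders
  if 1:t drops first: 1 orders
heap linearizations: 6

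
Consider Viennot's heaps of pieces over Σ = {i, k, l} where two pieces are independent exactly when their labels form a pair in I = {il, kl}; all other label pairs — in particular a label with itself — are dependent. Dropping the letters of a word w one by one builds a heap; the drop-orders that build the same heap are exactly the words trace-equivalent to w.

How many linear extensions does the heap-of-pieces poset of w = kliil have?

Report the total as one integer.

0(k) covers ∅
1(l) covers ∅
2(i) covers 0:k
3(i) covers 2:i
4(l) covers 1:l
floor of heap: 0:k, 1:l
completions by unplaced set U, small U first (add the entries for U minus each lowest piece of U):
  |U|=1: {3}:1  {4}:1
  |U|=2: {1,4}:1  {2,3}:1  {3,4}:2
  |U|=3: {0,2,3}:1  {1,3,4}:3  {2,3,4}:3
  start at 0(k): 6
  start at 1(l): 4
sum over floor = 10

10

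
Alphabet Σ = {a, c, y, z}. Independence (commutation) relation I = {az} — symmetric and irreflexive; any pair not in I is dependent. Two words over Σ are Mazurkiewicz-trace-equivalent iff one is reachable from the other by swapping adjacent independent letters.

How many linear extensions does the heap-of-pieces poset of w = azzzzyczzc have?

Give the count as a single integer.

5

piece 0:a — minimal
piece 1:z — minimal
piece 2:z rests on {1:z}
piece 3:z rests on {2:z}
piece 4:z rests on {3:z}
piece 5:y rests on {0:a, 4:z}
piece 6:c rests on {5:y}
piece 7:z rests on {6:c}
piece 8:z rests on {7:z}
piece 9:c rests on {8:z}
minimal pieces: {0:a, 1:z}
ways to finish when only these pieces remain (= sum over removing one remaining piece with nothing left below it):
  1 left: {9}→1
  2 left: {8,9}→1
  3 left: {7,8,9}→1
  4 left: {6,7,8,9}→1
  5 left: {5,6,7,8,9}→1
  6 left: {0,5,6,7,8,9}→1  {4,5,6,7,8,9}→1
  7 left: {0,4,5,6,7,8,9}→2  {3,4,5,6,7,8,9}→1
  8 left: {0,3,4,5,6,7,8,9}→3  {2,3,4,5,6,7,8,9}→1
  placing 0:a first → 1 extensions
  placing 1:z first → 4 extensions
total linear extensions = 5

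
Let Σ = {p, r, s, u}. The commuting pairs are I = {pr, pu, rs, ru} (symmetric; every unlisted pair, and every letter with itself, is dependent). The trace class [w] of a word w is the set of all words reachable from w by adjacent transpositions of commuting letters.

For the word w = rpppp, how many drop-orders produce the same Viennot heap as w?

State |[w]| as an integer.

5

drop 0:r onto floor
drop 1:p onto floor
drop 2:p onto {1:p}
drop 3:p onto {2:p}
drop 4:p onto {3:p}
ground layer = {0:r, 1:p}
drop-orders for the pieces not yet dropped (sum over which currently-grounded one goes next):
  1 to go: {0} 1  {4} 1
  2 to go: {0,4} 2  {3,4} 1
  3 to go: {0,3,4} 3  {2,3,4} 1
  if 0:r drops first: 1 orders
  if 1:p drops first: 4 orders
heap linearizations: 5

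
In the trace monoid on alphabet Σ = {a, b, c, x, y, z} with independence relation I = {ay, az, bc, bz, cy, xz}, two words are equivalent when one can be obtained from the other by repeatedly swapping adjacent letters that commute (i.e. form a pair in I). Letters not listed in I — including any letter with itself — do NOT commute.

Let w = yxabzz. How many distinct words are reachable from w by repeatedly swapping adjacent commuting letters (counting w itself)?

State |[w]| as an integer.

10

drop 0:y onto floor
drop 1:x onto {0:y}
drop 2:a onto {1:x}
drop 3:b onto {2:a}
drop 4:z onto {0:y}
drop 5:z onto {4:z}
ground layer = {0:y}
drop-orders for the pieces not yet dropped (sum over which currently-grounded one goes next):
  1 to go: {3} 1  {5} 1
  2 to go: {2,3} 1  {3,5} 2  {4,5} 1
  3 to go: {1,2,3} 1  {2,3,5} 3  {3,4,5} 3
  4 to go: {1,2,3,5} 4  {2,3,4,5} 6
  if 0:y drops first: 10 orders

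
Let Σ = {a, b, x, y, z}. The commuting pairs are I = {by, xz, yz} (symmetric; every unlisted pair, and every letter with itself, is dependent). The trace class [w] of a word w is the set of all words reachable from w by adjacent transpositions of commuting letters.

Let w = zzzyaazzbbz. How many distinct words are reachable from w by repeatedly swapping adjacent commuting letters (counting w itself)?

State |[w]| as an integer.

4

#0=z has no predecessor
#1=z depends on [0:z]
#2=z depends on [1:z]
#3=y has no predecessor
#4=a depends on [2:z, 3:y]
#5=a depends on [4:a]
#6=z depends on [5:a]
#7=z depends on [6:z]
#8=b depends on [7:z]
#9=b depends on [8:b]
#10=z depends on [9:b]
sources: [0:z, 3:y]
N(rest) = Σ N(rest − s) over sources s of rest; N(one piece) = 1:
  size 1 → [10]=1
  size 2 → [9,10]=1
  size 3 → [8,9,10]=1
  size 4 → [7,8,9,10]=1
  size 5 → [6,7,8,9,10]=1
  size 6 → [5,6,7,8,9,10]=1
  size 7 → [4,5,6,7,8,9,10]=1
  size 8 → [2,4,5,6,7,8,9,10]=1  [3,4,5,6,7,8,9,10]=1
  size 9 → [1,2,4,5,6,7,8,9,10]=1  [2,3,4,5,6,7,8,9,10]=2
  first=0(z) contributes 3
  first=3(y) contributes 1
|[w]| = 4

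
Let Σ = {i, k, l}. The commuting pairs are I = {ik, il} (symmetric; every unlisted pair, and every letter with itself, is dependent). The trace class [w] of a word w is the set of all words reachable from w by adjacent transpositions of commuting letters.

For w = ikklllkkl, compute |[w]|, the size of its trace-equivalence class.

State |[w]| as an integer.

9

drop 0:i onto floor
drop 1:k onto floor
drop 2:k onto {1:k}
drop 3:l onto {2:k}
drop 4:l onto {3:l}
drop 5:l onto {4:l}
drop 6:k onto {5:l}
drop 7:k onto {6:k}
drop 8:l onto {7:k}
ground layer = {0:i, 1:k}
drop-orders for the pieces not yet dropped (sum over which currently-grounded one goes next):
  1 to go: {0} 1  {8} 1
  2 to go: {0,8} 2  {7,8} 1
  3 to go: {0,7,8} 3  {6,7,8} 1
  4 to go: {0,6,7,8} 4  {5,6,7,8} 1
  5 to go: {0,5,6,7,8} 5  {4,5,6,7,8} 1
  6 to go: {0,4,5,6,7,8} 6  {3,4,5,6,7,8} 1
  7 to go: {0,3,4,5,6,7,8} 7  {2,3,4,5,6,7,8} 1
  if 0:i drops first: 1 orders
  if 1:k drops first: 8 orders
heap linearizations: 9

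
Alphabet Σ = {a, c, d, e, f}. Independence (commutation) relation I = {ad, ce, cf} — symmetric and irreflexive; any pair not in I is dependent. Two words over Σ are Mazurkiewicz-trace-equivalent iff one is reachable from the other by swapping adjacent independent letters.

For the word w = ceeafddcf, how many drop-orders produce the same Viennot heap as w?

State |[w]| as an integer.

6

#0=c has no predecessor
#1=e has no predecessor
#2=e depends on [1:e]
#3=a depends on [0:c, 2:e]
#4=f depends on [3:a]
#5=d depends on [4:f]
#6=d depends on [5:d]
#7=c depends on [6:d]
#8=f depends on [6:d]
sources: [0:c, 1:e]
N(rest) = Σ N(rest − s) over sources s of rest; N(one piece) = 1:
  size 1 → [7]=1  [8]=1
  size 2 → [7,8]=2
  size 3 → [6,7,8]=2
  size 4 → [5,6,7,8]=2
  size 5 → [4,5,6,7,8]=2
  size 6 → [3,4,5,6,7,8]=2
  size 7 → [0,3,4,5,6,7,8]=2  [2,3,4,5,6,7,8]=2
  first=0(c) contributes 2
  first=1(e) contributes 4
|[w]| = 6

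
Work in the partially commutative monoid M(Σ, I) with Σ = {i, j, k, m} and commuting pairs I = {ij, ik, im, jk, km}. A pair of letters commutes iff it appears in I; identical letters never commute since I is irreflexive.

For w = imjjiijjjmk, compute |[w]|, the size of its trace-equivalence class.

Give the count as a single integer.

piece 0:i — minimal
piece 1:m — minimal
piece 2:j rests on {1:m}
piece 3:j rests on {2:j}
piece 4:i rests on {0:i}
piece 5:i rests on {4:i}
piece 6:j rests on {3:j}
piece 7:j rests on {6:j}
piece 8:j rests on {7:j}
piece 9:m rests on {8:j}
piece 10:k — minimal
minimal pieces: {0:i, 1:m, 10:k}
ways to finish when only these pieces remain (= sum over removing one remaining piece with nothing left below it):
  1 left: {5}→1  {9}→1  {10}→1
  2 left: {4,5}→1  {5,9}→2  {5,10}→2  {8,9}→1  {9,10}→2
  3 left: {0,4,5}→1  {4,5,9}→3  {4,5,10}→3  {5,8,9}→3  {5,9,10}→6  {7,8,9}→1  {8,9,10}→3
  4 left: {0,4,5,9}→4  {0,4,5,10}→4  {4,5,8,9}→6  {4,5,9,10}→12  {5,7,8,9}→4  {5,8,9,10}→12  {6,7,8,9}→1  {7,8,9,10}→4
  5 left: {0,4,5,8,9}→10  {0,4,5,9,10}→20  {3,6,7,8,9}→1  {4,5,7,8,9}→10  {4,5,8,9,10}→30  {5,6,7,8,9}→5  {5,7,8,9,10}→20  {6,7,8,9,10}→5
  6 left: {0,4,5,7,8,9}→20  {0,4,5,8,9,10}→60  {2,3,6,7,8,9}→1  {3,5,6,7,8,9}→6  {3,6,7,8,9,10}→6  {4,5,6,7,8,9}→15  {4,5,7,8,9,10}→60  {5,6,7,8,9,10}→30
  7 left: {0,4,5,6,7,8,9}→35  {0,4,5,7,8,9,10}→140  {1,2,3,6,7,8,9}→1  {2,3,5,6,7,8,9}→7  {2,3,6,7,8,9,10}→7  {3,4,5,6,7,8,9}→21  {3,5,6,7,8,9,10}→42  {4,5,6,7,8,9,10}→105
  8 left: {0,3,4,5,6,7,8,9}→56  {0,4,5,6,7,8,9,10}→280  {1,2,3,5,6,7,8,9}→8  {1,2,3,6,7,8,9,10}→8  {2,3,4,5,6,7,8,9}→28  {2,3,5,6,7,8,9,10}→56  {3,4,5,6,7,8,9,10}→168
  9 left: {0,2,3,4,5,6,7,8,9}→84  {0,3,4,5,6,7,8,9,10}→504  {1,2,3,4,5,6,7,8,9}→36  {1,2,3,5,6,7,8,9,10}→72  {2,3,4,5,6,7,8,9,10}→252
  placing 0:i first → 360 extensions
  placing 1:m first → 840 extensions
  placing 10:k first → 120 extensions
total linear extensions = 1320

1320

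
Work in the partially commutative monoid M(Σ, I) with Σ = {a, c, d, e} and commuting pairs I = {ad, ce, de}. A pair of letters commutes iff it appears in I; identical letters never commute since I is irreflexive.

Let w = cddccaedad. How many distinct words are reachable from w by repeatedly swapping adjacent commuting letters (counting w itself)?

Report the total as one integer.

10

piece 0:c — minimal
piece 1:d rests on {0:c}
piece 2:d rests on {1:d}
piece 3:c rests on {2:d}
piece 4:c rests on {3:c}
piece 5:a rests on {4:c}
piece 6:e rests on {5:a}
piece 7:d rests on {4:c}
piece 8:a rests on {6:e}
piece 9:d rests on {7:d}
minimal pieces: {0:c}
ways to finish when only these pieces remain (= sum over removing one remaining piece with nothing left below it):
  1 left: {8}→1  {9}→1
  2 left: {6,8}→1  {7,9}→1  {8,9}→2
  3 left: {5,6,8}→1  {6,8,9}→3  {7,8,9}→3
  4 left: {5,6,8,9}→4  {6,7,8,9}→6
  5 left: {5,6,7,8,9}→10
  6 left: {4,5,6,7,8,9}→10
  7 left: {3,4,5,6,7,8,9}→10
  8 left: {2,3,4,5,6,7,8,9}→10
  placing 0:c first → 10 extensions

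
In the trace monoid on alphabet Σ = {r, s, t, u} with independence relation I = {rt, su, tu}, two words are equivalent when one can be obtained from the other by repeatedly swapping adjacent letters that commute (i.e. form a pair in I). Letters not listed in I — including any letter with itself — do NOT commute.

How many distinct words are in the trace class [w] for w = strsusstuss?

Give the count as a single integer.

64

drop 0:s onto floor
drop 1:t onto {0:s}
drop 2:r onto {0:s}
drop 3:s onto {1:t, 2:r}
drop 4:u onto {2:r}
drop 5:s onto {3:s}
drop 6:s onto {5:s}
drop 7:t onto {6:s}
drop 8:u onto {4:u}
drop 9:s onto {7:t}
drop 10:s onto {9:s}
ground layer = {0:s}
drop-orders for the pieces not yet dropped (sum over which currently-grounded one goes next):
  1 to go: {8} 1  {10} 1
  2 to go: {4,8} 1  {8,10} 2  {9,10} 1
  3 to go: {4,8,10} 3  {7,9,10} 1  {8,9,10} 3
  4 to go: {4,8,9,10} 6  {6,7,9,10} 1  {7,8,9,10} 4
  5 to go: {4,7,8,9,10} 10  {5,6,7,9,10} 1  {6,7,8,9,10} 5
  6 to go: {3,5,6,7,9,10} 1  {4,6,7,8,9,10} 15  {5,6,7,8,9,10} 6
  7 to go: {1,3,5,6,7,9,10} 1  {3,5,6,7,8,9,10} 7  {4,5,6,7,8,9,10} 21
  8 to go: {1,3,5,6,7,8,9,10} 8  {3,4,5,6,7,8,9,10} 28
  9 to go: {1,3,4,5,6,7,8,9,10} 36  {2,3,4,5,6,7,8,9,10} 28
  if 0:s drops first: 64 orders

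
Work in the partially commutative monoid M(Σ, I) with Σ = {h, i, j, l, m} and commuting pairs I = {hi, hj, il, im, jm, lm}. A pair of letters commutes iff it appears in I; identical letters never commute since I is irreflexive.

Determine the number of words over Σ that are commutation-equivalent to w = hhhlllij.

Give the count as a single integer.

piece 0:h — minimal
piece 1:h rests on {0:h}
piece 2:h rests on {1:h}
piece 3:l rests on {2:h}
piece 4:l rests on {3:l}
piece 5:l rests on {4:l}
piece 6:i — minimal
piece 7:j rests on {5:l, 6:i}
minimal pieces: {0:h, 6:i}
ways to finish when only these pieces remain (= sum over removing one remaining piece with nothing left below it):
  1 left: {7}→1
  2 left: {5,7}→1  {6,7}→1
  3 left: {4,5,7}→1  {5,6,7}→2
  4 left: {3,4,5,7}→1  {4,5,6,7}→3
  5 left: {2,3,4,5,7}→1  {3,4,5,6,7}→4
  6 left: {1,2,3,4,5,7}→1  {2,3,4,5,6,7}→5
  placing 0:h first → 6 extensions
  placing 6:i first → 1 extensions
total linear extensions = 7

7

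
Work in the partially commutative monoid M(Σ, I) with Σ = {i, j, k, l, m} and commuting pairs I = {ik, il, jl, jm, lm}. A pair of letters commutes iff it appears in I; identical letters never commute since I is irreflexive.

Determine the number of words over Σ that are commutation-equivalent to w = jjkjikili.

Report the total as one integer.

0(j) covers ∅
1(j) covers 0:j
2(k) covers 1:j
3(j) covers 2:k
4(i) covers 3:j
5(k) covers 3:j
6(i) covers 4:i
7(l) covers 5:k
8(i) covers 6:i
floor of heap: 0:j
completions by unplaced set U, small U first (add the entries for U minus each lowest piece of U):
  |U|=1: {7}:1  {8}:1
  |U|=2: {5,7}:1  {6,8}:1  {7,8}:2
  |U|=3: {4,6,8}:1  {5,7,8}:3  {6,7,8}:3
  |U|=4: {4,6,7,8}:4  {5,6,7,8}:6
  |U|=5: {4,5,6,7,8}:10
  |U|=6: {3,4,5,6,7,8}:10
  |U|=7: {2,3,4,5,6,7,8}:10
  start at 0(j): 10

10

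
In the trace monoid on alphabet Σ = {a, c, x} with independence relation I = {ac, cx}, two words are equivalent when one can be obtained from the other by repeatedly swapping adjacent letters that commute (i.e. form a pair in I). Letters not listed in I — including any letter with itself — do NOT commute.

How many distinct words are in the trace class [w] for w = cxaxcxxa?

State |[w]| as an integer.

28

drop 0:c onto floor
drop 1:x onto floor
drop 2:a onto {1:x}
drop 3:x onto {2:a}
drop 4:c onto {0:c}
drop 5:x onto {3:x}
drop 6:x onto {5:x}
drop 7:a onto {6:x}
ground layer = {0:c, 1:x}
drop-orders for the pieces not yet dropped (sum over which currently-grounded one goes next):
  1 to go: {4} 1  {7} 1
  2 to go: {0,4} 1  {4,7} 2  {6,7} 1
  3 to go: {0,4,7} 3  {4,6,7} 3  {5,6,7} 1
  4 to go: {0,4,6,7} 6  {3,5,6,7} 1  {4,5,6,7} 4
  5 to go: {0,4,5,6,7} 10  {2,3,5,6,7} 1  {3,4,5,6,7} 5
  6 to go: {0,3,4,5,6,7} 15  {1,2,3,5,6,7} 1  {2,3,4,5,6,7} 6
  if 0:c drops first: 7 orders
  if 1:x drops first: 21 orders
heap linearizations: 28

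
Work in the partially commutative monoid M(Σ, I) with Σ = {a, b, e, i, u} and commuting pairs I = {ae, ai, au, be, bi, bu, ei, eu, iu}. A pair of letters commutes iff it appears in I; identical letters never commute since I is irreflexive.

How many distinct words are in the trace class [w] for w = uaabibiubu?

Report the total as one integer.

2520

0(u) covers ∅
1(a) covers ∅
2(a) covers 1:a
3(b) covers 2:a
4(i) covers ∅
5(b) covers 3:b
6(i) covers 4:i
7(u) covers 0:u
8(b) covers 5:b
9(u) covers 7:u
floor of heap: 0:u, 1:a, 4:i
completions by unplaced set U, small U first (add the entries for U minus each lowest piece of U):
  |U|=1: {6}:1  {8}:1  {9}:1
  |U|=2: {4,6}:1  {5,8}:1  {6,8}:2  {6,9}:2  {7,9}:1  {8,9}:2
  |U|=3: {0,7,9}:1  {3,5,8}:1  {4,6,8}:3  {4,6,9}:3  {5,6,8}:3  {5,8,9}:3  {6,7,9}:3  {6,8,9}:6  {7,8,9}:3
  |U|=4: {0,6,7,9}:4  {0,7,8,9}:4  {2,3,5,8}:1  {3,5,6,8}:4  {3,5,8,9}:4  {4,5,6,8}:6  {4,6,7,9}:6  {4,6,8,9}:12  {5,6,8,9}:12  {5,7,8,9}:6  {6,7,8,9}:12
  |U|=5: {0,4,6,7,9}:10  {0,5,7,8,9}:10  {0,6,7,8,9}:20  {1,2,3,5,8}:1  {2,3,5,6,8}:5  {2,3,5,8,9}:5  {3,4,5,6,8}:10  {3,5,6,8,9}:20  {3,5,7,8,9}:10  {4,5,6,8,9}:30  {4,6,7,8,9}:30  {5,6,7,8,9}:30
  |U|=6: {0,3,5,7,8,9}:20  {0,4,6,7,8,9}:60  {0,5,6,7,8,9}:60  {1,2,3,5,6,8}:6  {1,2,3,5,8,9}:6  {2,3,4,5,6,8}:15  {2,3,5,6,8,9}:30  {2,3,5,7,8,9}:15  {3,4,5,6,8,9}:60  {3,5,6,7,8,9}:60  {4,5,6,7,8,9}:90
  |U|=7: {0,2,3,5,7,8,9}:35  {0,3,5,6,7,8,9}:140  {0,4,5,6,7,8,9}:210  {1,2,3,4,5,6,8}:21  {1,2,3,5,6,8,9}:42  {1,2,3,5,7,8,9}:21  {2,3,4,5,6,8,9}:105  {2,3,5,6,7,8,9}:105  {3,4,5,6,7,8,9}:210
  |U|=8: {0,1,2,3,5,7,8,9}:56  {0,2,3,5,6,7,8,9}:280  {0,3,4,5,6,7,8,9}:560  {1,2,3,4,5,6,8,9}:168  {1,2,3,5,6,7,8,9}:168  {2,3,4,5,6,7,8,9}:420
  start at 0(u): 756
  start at 1(a): 1260
  start at 4(i): 504
sum over floor = 2520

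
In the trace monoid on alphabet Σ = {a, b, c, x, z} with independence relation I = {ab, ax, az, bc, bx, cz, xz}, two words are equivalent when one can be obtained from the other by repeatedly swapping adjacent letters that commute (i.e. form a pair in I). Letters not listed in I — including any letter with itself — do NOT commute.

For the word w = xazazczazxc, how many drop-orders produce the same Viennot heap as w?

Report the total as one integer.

piece 0:x — minimal
piece 1:a — minimal
piece 2:z — minimal
piece 3:a rests on {1:a}
piece 4:z rests on {2:z}
piece 5:c rests on {0:x, 3:a}
piece 6:z rests on {4:z}
piece 7:a rests on {5:c}
piece 8:z rests on {6:z}
piece 9:x rests on {5:c}
piece 10:c rests on {7:a, 9:x}
minimal pieces: {0:x, 1:a, 2:z}
ways to finish when only these pieces remain (= sum over removing one remaining piece with nothing left below it):
  1 left: {8}→1  {10}→1
  2 left: {6,8}→1  {7,10}→1  {8,10}→2  {9,10}→1
  3 left: {4,6,8}→1  {6,8,10}→3  {7,8,10}→3  {7,9,10}→2  {8,9,10}→3
  4 left: {2,4,6,8}→1  {4,6,8,10}→4  {5,7,9,10}→2  {6,7,8,10}→6  {6,8,9,10}→6  {7,8,9,10}→8
  5 left: {0,5,7,9,10}→2  {2,4,6,8,10}→5  {3,5,7,9,10}→2  {4,6,7,8,10}→10  {4,6,8,9,10}→10  {5,7,8,9,10}→10  {6,7,8,9,10}→20
  6 left: {0,3,5,7,9,10}→4  {0,5,7,8,9,10}→12  {1,3,5,7,9,10}→2  {2,4,6,7,8,10}→15  {2,4,6,8,9,10}→15  {3,5,7,8,9,10}→12  {4,6,7,8,9,10}→40  {5,6,7,8,9,10}→30
  7 left: {0,1,3,5,7,9,10}→6  {0,3,5,7,8,9,10}→28  {0,5,6,7,8,9,10}→42  {1,3,5,7,8,9,10}→14  {2,4,6,7,8,9,10}→70  {3,5,6,7,8,9,10}→42  {4,5,6,7,8,9,10}→70
  8 left: {0,1,3,5,7,8,9,10}→48  {0,3,5,6,7,8,9,10}→112  {0,4,5,6,7,8,9,10}→112  {1,3,5,6,7,8,9,10}→56  {2,4,5,6,7,8,9,10}→140  {3,4,5,6,7,8,9,10}→112
  9 left: {0,1,3,5,6,7,8,9,10}→216  {0,2,4,5,6,7,8,9,10}→252  {0,3,4,5,6,7,8,9,10}→336  {1,3,4,5,6,7,8,9,10}→168  {2,3,4,5,6,7,8,9,10}→252
  placing 0:x first → 420 extensions
  placing 1:a first → 840 extensions
  placing 2:z first → 720 extensions
total linear extensions = 1980

1980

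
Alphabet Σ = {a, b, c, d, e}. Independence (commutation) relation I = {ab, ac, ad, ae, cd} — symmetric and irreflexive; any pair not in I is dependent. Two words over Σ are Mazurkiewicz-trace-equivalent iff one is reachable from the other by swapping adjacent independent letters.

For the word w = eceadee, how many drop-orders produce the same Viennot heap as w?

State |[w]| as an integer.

#0=e has no predecessor
#1=c depends on [0:e]
#2=e depends on [1:c]
#3=a has no predecessor
#4=d depends on [2:e]
#5=e depends on [4:d]
#6=e depends on [5:e]
sources: [0:e, 3:a]
N(rest) = Σ N(rest − s) over sources s of rest; N(one piece) = 1:
  size 1 → [3]=1  [6]=1
  size 2 → [3,6]=2  [5,6]=1
  size 3 → [3,5,6]=3  [4,5,6]=1
  size 4 → [2,4,5,6]=1  [3,4,5,6]=4
  size 5 → [1,2,4,5,6]=1  [2,3,4,5,6]=5
  first=0(e) contributes 6
  first=3(a) contributes 1
|[w]| = 7

7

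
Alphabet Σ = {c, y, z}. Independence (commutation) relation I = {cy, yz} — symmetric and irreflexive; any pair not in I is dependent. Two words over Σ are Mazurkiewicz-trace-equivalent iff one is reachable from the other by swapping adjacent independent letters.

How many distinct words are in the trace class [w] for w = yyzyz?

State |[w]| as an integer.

drop 0:y onto floor
drop 1:y onto {0:y}
drop 2:z onto floor
drop 3:y onto {1:y}
drop 4:z onto {2:z}
ground layer = {0:y, 2:z}
drop-orders for the pieces not yet dropped (sum over which currently-grounded one goes next):
  1 to go: {3} 1  {4} 1
  2 to go: {1,3} 1  {2,4} 1  {3,4} 2
  3 to go: {0,1,3} 1  {1,3,4} 3  {2,3,4} 3
  if 0:y drops first: 6 orders
  if 2:z drops first: 4 orders
heap linearizations: 10

10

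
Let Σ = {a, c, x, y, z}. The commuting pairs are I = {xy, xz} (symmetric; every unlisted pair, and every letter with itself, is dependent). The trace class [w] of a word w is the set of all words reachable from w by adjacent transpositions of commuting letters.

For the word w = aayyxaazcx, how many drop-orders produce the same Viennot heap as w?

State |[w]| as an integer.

piece 0:a — minimal
piece 1:a rests on {0:a}
piece 2:y rests on {1:a}
piece 3:y rests on {2:y}
piece 4:x rests on {1:a}
piece 5:a rests on {3:y, 4:x}
piece 6:a rests on {5:a}
piece 7:z rests on {6:a}
piece 8:c rests on {7:z}
piece 9:x rests on {8:c}
minimal pieces: {0:a}
ways to finish when only these pieces remain (= sum over removing one remaining piece with nothing left below it):
  1 left: {9}→1
  2 left: {8,9}→1
  3 left: {7,8,9}→1
  4 left: {6,7,8,9}→1
  5 left: {5,6,7,8,9}→1
  6 left: {3,5,6,7,8,9}→1  {4,5,6,7,8,9}→1
  7 left: {2,3,5,6,7,8,9}→1  {3,4,5,6,7,8,9}→2
  8 left: {2,3,4,5,6,7,8,9}→3
  placing 0:a first → 3 extensions

3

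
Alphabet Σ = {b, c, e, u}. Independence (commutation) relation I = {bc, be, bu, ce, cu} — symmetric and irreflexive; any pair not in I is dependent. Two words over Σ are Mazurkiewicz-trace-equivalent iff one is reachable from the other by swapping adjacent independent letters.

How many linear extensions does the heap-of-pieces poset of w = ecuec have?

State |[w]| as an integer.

#0=e has no predecessor
#1=c has no predecessor
#2=u depends on [0:e]
#3=e depends on [2:u]
#4=c depends on [1:c]
sources: [0:e, 1:c]
N(rest) = Σ N(rest − s) over sources s of rest; N(one piece) = 1:
  size 1 → [3]=1  [4]=1
  size 2 → [1,4]=1  [2,3]=1  [3,4]=2
  size 3 → [0,2,3]=1  [1,3,4]=3  [2,3,4]=3
  first=0(e) contributes 6
  first=1(c) contributes 4
|[w]| = 10

10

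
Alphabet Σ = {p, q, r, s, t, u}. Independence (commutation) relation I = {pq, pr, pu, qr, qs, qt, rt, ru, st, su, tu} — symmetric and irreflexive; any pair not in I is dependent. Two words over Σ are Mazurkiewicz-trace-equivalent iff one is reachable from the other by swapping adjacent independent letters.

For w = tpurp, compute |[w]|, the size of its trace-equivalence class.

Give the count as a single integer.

piece 0:t — minimal
piece 1:p rests on {0:t}
piece 2:u — minimal
piece 3:r — minimal
piece 4:p rests on {1:p}
minimal pieces: {0:t, 2:u, 3:r}
ways to finish when only these pieces remain (= sum over removing one remaining piece with nothing left below it):
  1 left: {2}→1  {3}→1  {4}→1
  2 left: {1,4}→1  {2,3}→2  {2,4}→2  {3,4}→2
  3 left: {0,1,4}→1  {1,2,4}→3  {1,3,4}→3  {2,3,4}→6
  placing 0:t first → 12 extensions
  placing 2:u first → 4 extensions
  placing 3:r first → 4 extensions
total linear extensions = 20

20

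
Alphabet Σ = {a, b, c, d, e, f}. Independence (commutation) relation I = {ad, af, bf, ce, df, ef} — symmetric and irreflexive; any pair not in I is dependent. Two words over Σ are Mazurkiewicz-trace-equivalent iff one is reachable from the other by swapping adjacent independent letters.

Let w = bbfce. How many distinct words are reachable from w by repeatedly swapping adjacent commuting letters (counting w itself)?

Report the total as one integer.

0(b) covers ∅
1(b) covers 0:b
2(f) covers ∅
3(c) covers 1:b, 2:f
4(e) covers 1:b
floor of heap: 0:b, 2:f
completions by unplaced set U, small U first (add the entries for U minus each lowest piece of U):
  |U|=1: {3}:1  {4}:1
  |U|=2: {2,3}:1  {3,4}:2
  |U|=3: {1,3,4}:2  {2,3,4}:3
  start at 0(b): 5
  start at 2(f): 2
sum over floor = 7

7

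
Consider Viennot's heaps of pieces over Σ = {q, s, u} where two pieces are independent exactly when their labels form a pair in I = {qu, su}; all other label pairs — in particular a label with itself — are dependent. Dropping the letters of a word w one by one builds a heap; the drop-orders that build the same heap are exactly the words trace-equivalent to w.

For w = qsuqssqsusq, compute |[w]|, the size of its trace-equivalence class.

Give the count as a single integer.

55

drop 0:q onto floor
drop 1:s onto {0:q}
drop 2:u onto floor
drop 3:q onto {1:s}
drop 4:s onto {3:q}
drop 5:s onto {4:s}
drop 6:q onto {5:s}
drop 7:s onto {6:q}
drop 8:u onto {2:u}
drop 9:s onto {7:s}
drop 10:q onto {9:s}
ground layer = {0:q, 2:u}
drop-orders for the pieces not yet dropped (sum over which currently-grounded one goes next):
  1 to go: {8} 1  {10} 1
  2 to go: {2,8} 1  {8,10} 2  {9,10} 1
  3 to go: {2,8,10} 3  {7,9,10} 1  {8,9,10} 3
  4 to go: {2,8,9,10} 6  {6,7,9,10} 1  {7,8,9,10} 4
  5 to go: {2,7,8,9,10} 10  {5,6,7,9,10} 1  {6,7,8,9,10} 5
  6 to go: {2,6,7,8,9,10} 15  {4,5,6,7,9,10} 1  {5,6,7,8,9,10} 6
  7 to go: {2,5,6,7,8,9,10} 21  {3,4,5,6,7,9,10} 1  {4,5,6,7,8,9,10} 7
  8 to go: {1,3,4,5,6,7,9,10} 1  {2,4,5,6,7,8,9,10} 28  {3,4,5,6,7,8,9,10} 8
  9 to go: {0,1,3,4,5,6,7,9,10} 1  {1,3,4,5,6,7,8,9,10} 9  {2,3,4,5,6,7,8,9,10} 36
  if 0:q drops first: 45 orders
  if 2:u drops first: 10 orders
heap linearizations: 55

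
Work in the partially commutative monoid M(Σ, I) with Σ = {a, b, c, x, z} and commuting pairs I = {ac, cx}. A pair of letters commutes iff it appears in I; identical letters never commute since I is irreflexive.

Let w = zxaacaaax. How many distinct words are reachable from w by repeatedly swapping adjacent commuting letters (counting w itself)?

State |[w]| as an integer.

#0=z has no predecessor
#1=x depends on [0:z]
#2=a depends on [1:x]
#3=a depends on [2:a]
#4=c depends on [0:z]
#5=a depends on [3:a]
#6=a depends on [5:a]
#7=a depends on [6:a]
#8=x depends on [7:a]
sources: [0:z]
N(rest) = Σ N(rest − s) over sources s of rest; N(one piece) = 1:
  size 1 → [4]=1  [8]=1
  size 2 → [4,8]=2  [7,8]=1
  size 3 → [4,7,8]=3  [6,7,8]=1
  size 4 → [4,6,7,8]=4  [5,6,7,8]=1
  size 5 → [3,5,6,7,8]=1  [4,5,6,7,8]=5
  size 6 → [2,3,5,6,7,8]=1  [3,4,5,6,7,8]=6
  size 7 → [1,2,3,5,6,7,8]=1  [2,3,4,5,6,7,8]=7
  first=0(z) contributes 8

8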